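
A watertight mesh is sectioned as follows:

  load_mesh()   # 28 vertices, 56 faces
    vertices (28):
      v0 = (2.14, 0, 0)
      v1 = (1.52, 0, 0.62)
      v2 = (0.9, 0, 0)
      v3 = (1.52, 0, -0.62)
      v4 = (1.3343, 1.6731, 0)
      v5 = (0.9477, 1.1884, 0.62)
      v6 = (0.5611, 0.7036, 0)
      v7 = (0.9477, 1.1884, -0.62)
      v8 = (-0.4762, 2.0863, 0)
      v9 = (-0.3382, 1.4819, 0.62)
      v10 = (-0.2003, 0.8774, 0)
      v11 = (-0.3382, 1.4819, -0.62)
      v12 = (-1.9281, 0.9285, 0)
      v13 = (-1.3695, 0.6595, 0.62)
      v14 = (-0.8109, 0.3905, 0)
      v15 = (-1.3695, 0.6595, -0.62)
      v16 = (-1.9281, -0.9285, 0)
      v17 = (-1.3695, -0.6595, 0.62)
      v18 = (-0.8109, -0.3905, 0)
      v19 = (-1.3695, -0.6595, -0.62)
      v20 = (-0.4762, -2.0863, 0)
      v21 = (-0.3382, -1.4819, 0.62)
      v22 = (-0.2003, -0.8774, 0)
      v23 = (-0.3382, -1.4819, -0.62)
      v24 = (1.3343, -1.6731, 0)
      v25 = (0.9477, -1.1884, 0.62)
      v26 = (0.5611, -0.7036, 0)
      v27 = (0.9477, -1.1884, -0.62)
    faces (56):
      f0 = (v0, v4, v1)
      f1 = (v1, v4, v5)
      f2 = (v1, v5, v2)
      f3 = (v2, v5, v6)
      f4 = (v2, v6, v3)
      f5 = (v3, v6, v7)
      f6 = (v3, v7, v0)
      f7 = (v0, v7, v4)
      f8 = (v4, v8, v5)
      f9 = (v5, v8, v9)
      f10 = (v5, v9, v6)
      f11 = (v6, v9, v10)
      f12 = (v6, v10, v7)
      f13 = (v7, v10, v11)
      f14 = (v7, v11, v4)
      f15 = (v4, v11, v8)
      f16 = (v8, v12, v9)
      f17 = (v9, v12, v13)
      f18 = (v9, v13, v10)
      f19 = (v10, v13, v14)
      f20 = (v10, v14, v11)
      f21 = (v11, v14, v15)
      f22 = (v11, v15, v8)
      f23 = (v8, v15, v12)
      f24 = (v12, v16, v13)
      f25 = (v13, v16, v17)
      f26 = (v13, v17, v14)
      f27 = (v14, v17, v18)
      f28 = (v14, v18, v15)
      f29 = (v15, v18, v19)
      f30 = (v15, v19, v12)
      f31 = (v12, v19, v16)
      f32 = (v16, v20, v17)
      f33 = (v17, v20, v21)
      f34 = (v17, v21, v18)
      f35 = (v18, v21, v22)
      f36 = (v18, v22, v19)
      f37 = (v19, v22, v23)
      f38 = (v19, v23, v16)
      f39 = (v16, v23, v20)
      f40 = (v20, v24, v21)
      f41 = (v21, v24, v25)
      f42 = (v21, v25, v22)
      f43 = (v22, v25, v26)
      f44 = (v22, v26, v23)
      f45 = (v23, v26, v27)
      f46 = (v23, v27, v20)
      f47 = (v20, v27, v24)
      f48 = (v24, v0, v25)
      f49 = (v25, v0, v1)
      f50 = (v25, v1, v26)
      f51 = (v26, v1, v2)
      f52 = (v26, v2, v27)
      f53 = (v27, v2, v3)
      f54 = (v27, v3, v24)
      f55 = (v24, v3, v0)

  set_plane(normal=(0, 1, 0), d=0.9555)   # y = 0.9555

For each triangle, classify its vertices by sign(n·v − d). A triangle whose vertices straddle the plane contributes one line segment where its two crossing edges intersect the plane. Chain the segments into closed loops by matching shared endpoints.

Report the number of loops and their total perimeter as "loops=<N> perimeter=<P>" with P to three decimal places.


loops=1 perimeter=8.692

Straddling triangles (18 of 56):
  (v0,v4,v1) [-+-] → (1.67987, 0.9555, 0)–(1.41395, 0.9555, 0.265921)  len=0.3761
  (v1,v4,v5) [-++] → (1.41395, 0.9555, 0.265921)–(1.05986, 0.9555, 0.62)  len=0.5008
  (v1,v5,v2) [-+-] → (1.05986, 0.9555, 0.62)–(0.938352, 0.9555, 0.498494)  len=0.1718
  (v2,v5,v6) [-+-] → (0.938352, 0.9555, 0.498494)–(0.761976, 0.9555, 0.322149)  len=0.2494
  (v3,v6,v7) [--+] → (0.761976, 0.9555, -0.322149)–(1.05986, 0.9555, -0.62)  len=0.4212
  (v3,v7,v0) [-+-] → (1.05986, 0.9555, -0.62)–(1.18136, 0.9555, -0.498494)  len=0.1718
  (v0,v7,v4) [-++] → (1.18136, 0.9555, -0.498494)–(1.67987, 0.9555, 0)  len=0.7050
  (v5,v9,v6) [++-] → (0.270038, 0.9555, 0.200666)–(0.761976, 0.9555, 0.322149)  len=0.5067
  (v6,v9,v10) [-+-] → (0.270038, 0.9555, 0.200666)–(-0.218116, 0.9555, 0.0801026)  len=0.5028
  (v6,v10,v7) [--+] → (0.087992, 0.9555, -0.155698)–(0.761976, 0.9555, -0.322149)  len=0.6942
  (v7,v10,v11) [+-+] → (0.087992, 0.9555, -0.155698)–(-0.218116, 0.9555, -0.0801026)  len=0.3153
  (v8,v12,v9) [+-+] → (-1.89424, 0.9555, 0)–(-1.85053, 0.9555, 0.0302494)  len=0.0532
  (v9,v12,v13) [+--] → (-1.85053, 0.9555, 0.0302494)–(-0.998312, 0.9555, 0.62)  len=1.0364
  (v9,v13,v10) [+--] → (-0.998312, 0.9555, 0.62)–(-0.218116, 0.9555, 0.0801026)  len=0.9488
  (v10,v14,v11) [--+] → (-0.566191, 0.9555, -0.320964)–(-0.218116, 0.9555, -0.0801026)  len=0.4233
  (v11,v14,v15) [+--] → (-0.566191, 0.9555, -0.320964)–(-0.998312, 0.9555, -0.62)  len=0.5255
  (v11,v15,v8) [+-+] → (-0.998312, 0.9555, -0.62)–(-1.18418, 0.9555, -0.491377)  len=0.2260
  (v8,v15,v12) [+--] → (-1.18418, 0.9555, -0.491377)–(-1.89424, 0.9555, 0)  len=0.8635

Chained into 1 loop(s):
  loop 1: 18 segments, perimeter = 8.6919
Total perimeter = 8.692


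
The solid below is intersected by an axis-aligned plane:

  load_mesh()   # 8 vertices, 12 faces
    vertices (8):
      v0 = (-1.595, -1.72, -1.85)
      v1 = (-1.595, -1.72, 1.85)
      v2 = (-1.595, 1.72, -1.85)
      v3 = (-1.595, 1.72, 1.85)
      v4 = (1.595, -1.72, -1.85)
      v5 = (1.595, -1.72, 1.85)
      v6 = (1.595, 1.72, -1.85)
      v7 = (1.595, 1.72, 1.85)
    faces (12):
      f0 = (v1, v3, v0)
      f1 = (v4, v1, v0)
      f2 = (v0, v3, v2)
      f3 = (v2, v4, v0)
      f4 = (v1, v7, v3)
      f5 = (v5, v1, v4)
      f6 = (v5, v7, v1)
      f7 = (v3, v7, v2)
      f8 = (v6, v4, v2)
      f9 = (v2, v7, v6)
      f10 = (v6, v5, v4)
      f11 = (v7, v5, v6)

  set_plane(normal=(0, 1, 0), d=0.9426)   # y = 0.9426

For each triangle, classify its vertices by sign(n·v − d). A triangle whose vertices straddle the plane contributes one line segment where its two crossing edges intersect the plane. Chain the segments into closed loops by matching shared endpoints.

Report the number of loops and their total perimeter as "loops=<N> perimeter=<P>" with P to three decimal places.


Straddling triangles (8 of 12):
  (v1,v3,v0) [-+-] → (-1.595, 0.9426, 1.85)–(-1.595, 0.9426, 1.01384)  len=0.8362
  (v0,v3,v2) [-++] → (-1.595, 0.9426, 1.01384)–(-1.595, 0.9426, -1.85)  len=2.8638
  (v2,v4,v0) [+--] → (-0.874097, 0.9426, -1.85)–(-1.595, 0.9426, -1.85)  len=0.7209
  (v1,v7,v3) [-++] → (0.874097, 0.9426, 1.85)–(-1.595, 0.9426, 1.85)  len=2.4691
  (v5,v7,v1) [-+-] → (1.595, 0.9426, 1.85)–(0.874097, 0.9426, 1.85)  len=0.7209
  (v6,v4,v2) [+-+] → (1.595, 0.9426, -1.85)–(-0.874097, 0.9426, -1.85)  len=2.4691
  (v6,v5,v4) [+--] → (1.595, 0.9426, -1.01384)–(1.595, 0.9426, -1.85)  len=0.8362
  (v7,v5,v6) [+-+] → (1.595, 0.9426, 1.85)–(1.595, 0.9426, -1.01384)  len=2.8638

Chained into 1 loop(s):
  loop 1: 8 segments, perimeter = 13.7800
Total perimeter = 13.780

loops=1 perimeter=13.780


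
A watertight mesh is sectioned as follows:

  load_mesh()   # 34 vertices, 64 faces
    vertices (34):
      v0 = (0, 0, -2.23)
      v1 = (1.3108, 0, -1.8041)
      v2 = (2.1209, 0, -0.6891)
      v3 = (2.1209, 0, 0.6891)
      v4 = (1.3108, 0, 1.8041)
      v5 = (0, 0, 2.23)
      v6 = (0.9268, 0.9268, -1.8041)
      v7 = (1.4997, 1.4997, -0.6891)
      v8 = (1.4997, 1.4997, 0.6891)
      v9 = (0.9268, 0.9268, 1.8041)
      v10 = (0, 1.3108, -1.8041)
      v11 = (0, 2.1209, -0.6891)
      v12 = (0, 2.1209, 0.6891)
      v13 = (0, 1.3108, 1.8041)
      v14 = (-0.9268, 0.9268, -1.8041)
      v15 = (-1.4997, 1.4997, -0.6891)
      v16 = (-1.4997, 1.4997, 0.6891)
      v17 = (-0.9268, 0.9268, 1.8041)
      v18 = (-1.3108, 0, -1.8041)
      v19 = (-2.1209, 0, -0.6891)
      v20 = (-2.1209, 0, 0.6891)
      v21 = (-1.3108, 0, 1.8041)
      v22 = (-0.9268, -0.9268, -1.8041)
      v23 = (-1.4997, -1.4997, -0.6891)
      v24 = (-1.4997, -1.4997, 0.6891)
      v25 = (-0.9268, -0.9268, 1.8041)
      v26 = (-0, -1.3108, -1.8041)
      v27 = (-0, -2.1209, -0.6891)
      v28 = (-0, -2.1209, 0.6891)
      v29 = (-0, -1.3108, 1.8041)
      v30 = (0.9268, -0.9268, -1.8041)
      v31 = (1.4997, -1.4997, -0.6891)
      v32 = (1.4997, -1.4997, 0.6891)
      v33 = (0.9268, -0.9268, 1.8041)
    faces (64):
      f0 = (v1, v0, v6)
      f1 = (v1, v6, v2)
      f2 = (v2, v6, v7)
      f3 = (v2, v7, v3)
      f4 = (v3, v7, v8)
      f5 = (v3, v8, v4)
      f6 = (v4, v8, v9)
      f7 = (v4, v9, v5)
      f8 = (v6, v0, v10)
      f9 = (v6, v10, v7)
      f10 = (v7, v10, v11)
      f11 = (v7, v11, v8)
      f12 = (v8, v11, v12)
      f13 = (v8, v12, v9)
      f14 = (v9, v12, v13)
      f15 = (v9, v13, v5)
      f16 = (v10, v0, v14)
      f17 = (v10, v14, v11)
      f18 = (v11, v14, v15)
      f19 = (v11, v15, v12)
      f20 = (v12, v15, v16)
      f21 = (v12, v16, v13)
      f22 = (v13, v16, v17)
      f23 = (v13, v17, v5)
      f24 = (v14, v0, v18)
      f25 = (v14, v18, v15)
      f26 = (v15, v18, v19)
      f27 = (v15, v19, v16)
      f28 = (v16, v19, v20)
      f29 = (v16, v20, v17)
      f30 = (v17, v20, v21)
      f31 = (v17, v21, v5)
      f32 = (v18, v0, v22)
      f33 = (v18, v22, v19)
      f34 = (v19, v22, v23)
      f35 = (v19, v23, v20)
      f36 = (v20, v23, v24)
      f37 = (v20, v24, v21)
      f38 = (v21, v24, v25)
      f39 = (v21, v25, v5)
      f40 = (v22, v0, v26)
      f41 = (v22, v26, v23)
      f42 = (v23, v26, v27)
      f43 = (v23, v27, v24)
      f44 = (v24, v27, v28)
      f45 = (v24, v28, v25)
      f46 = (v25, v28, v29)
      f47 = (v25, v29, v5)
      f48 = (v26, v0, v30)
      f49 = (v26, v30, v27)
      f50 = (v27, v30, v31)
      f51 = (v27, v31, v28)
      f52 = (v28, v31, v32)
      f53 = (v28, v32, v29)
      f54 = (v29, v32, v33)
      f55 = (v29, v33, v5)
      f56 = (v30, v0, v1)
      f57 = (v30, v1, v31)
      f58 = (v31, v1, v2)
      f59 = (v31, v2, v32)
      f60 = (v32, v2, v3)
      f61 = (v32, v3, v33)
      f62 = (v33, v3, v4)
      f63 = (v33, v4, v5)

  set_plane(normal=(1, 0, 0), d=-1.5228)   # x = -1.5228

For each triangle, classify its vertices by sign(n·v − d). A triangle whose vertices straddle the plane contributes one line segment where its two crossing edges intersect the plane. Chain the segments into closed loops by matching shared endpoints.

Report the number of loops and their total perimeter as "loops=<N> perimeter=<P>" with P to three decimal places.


loops=1 perimeter=9.405

Straddling triangles (10 of 64):
  (v15,v18,v19) [++-] → (-1.5228, 0, -1.51231)–(-1.5228, 1.44393, -0.6891)  len=1.6621
  (v15,v19,v16) [+-+] → (-1.5228, 1.44393, -0.6891)–(-1.5228, 1.44393, 0.63785)  len=1.3270
  (v16,v19,v20) [+--] → (-1.5228, 1.44393, 0.63785)–(-1.5228, 1.44393, 0.6891)  len=0.0512
  (v16,v20,v17) [+-+] → (-1.5228, 1.44393, 0.6891)–(-1.5228, 0.464215, 1.24758)  len=1.1277
  (v17,v20,v21) [+-+] → (-1.5228, 0.464215, 1.24758)–(-1.5228, 0, 1.51231)  len=0.5344
  (v18,v22,v19) [++-] → (-1.5228, -0.464215, -1.24758)–(-1.5228, 0, -1.51231)  len=0.5344
  (v19,v22,v23) [-++] → (-1.5228, -0.464215, -1.24758)–(-1.5228, -1.44393, -0.6891)  len=1.1277
  (v19,v23,v20) [-+-] → (-1.5228, -1.44393, -0.6891)–(-1.5228, -1.44393, -0.63785)  len=0.0512
  (v20,v23,v24) [-++] → (-1.5228, -1.44393, -0.63785)–(-1.5228, -1.44393, 0.6891)  len=1.3270
  (v20,v24,v21) [-++] → (-1.5228, -1.44393, 0.6891)–(-1.5228, 0, 1.51231)  len=1.6621

Chained into 1 loop(s):
  loop 1: 10 segments, perimeter = 9.4048
Total perimeter = 9.405


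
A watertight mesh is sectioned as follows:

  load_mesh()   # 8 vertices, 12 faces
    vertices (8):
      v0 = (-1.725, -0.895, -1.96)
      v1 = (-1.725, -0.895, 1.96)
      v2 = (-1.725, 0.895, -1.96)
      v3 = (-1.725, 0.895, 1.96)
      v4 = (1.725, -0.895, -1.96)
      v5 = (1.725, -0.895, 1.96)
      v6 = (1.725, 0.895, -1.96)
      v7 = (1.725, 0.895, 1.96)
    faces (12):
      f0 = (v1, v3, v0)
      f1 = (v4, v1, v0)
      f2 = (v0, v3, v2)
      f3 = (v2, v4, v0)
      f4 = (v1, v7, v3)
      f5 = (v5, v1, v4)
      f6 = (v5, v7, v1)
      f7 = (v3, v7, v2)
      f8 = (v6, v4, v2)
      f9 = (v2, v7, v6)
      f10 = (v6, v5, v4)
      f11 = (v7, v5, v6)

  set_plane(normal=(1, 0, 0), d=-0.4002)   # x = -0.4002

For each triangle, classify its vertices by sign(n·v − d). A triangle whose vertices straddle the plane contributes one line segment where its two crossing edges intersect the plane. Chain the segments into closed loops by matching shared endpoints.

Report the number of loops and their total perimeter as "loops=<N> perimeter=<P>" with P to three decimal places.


loops=1 perimeter=11.420

Straddling triangles (8 of 12):
  (v4,v1,v0) [+--] → (-0.4002, -0.895, 0.45472)–(-0.4002, -0.895, -1.96)  len=2.4147
  (v2,v4,v0) [-+-] → (-0.4002, 0.20764, -1.96)–(-0.4002, -0.895, -1.96)  len=1.1026
  (v1,v7,v3) [-+-] → (-0.4002, -0.20764, 1.96)–(-0.4002, 0.895, 1.96)  len=1.1026
  (v5,v1,v4) [+-+] → (-0.4002, -0.895, 1.96)–(-0.4002, -0.895, 0.45472)  len=1.5053
  (v5,v7,v1) [++-] → (-0.4002, -0.20764, 1.96)–(-0.4002, -0.895, 1.96)  len=0.6874
  (v3,v7,v2) [-+-] → (-0.4002, 0.895, 1.96)–(-0.4002, 0.895, -0.45472)  len=2.4147
  (v6,v4,v2) [++-] → (-0.4002, 0.20764, -1.96)–(-0.4002, 0.895, -1.96)  len=0.6874
  (v2,v7,v6) [-++] → (-0.4002, 0.895, -0.45472)–(-0.4002, 0.895, -1.96)  len=1.5053

Chained into 1 loop(s):
  loop 1: 8 segments, perimeter = 11.4200
Total perimeter = 11.420


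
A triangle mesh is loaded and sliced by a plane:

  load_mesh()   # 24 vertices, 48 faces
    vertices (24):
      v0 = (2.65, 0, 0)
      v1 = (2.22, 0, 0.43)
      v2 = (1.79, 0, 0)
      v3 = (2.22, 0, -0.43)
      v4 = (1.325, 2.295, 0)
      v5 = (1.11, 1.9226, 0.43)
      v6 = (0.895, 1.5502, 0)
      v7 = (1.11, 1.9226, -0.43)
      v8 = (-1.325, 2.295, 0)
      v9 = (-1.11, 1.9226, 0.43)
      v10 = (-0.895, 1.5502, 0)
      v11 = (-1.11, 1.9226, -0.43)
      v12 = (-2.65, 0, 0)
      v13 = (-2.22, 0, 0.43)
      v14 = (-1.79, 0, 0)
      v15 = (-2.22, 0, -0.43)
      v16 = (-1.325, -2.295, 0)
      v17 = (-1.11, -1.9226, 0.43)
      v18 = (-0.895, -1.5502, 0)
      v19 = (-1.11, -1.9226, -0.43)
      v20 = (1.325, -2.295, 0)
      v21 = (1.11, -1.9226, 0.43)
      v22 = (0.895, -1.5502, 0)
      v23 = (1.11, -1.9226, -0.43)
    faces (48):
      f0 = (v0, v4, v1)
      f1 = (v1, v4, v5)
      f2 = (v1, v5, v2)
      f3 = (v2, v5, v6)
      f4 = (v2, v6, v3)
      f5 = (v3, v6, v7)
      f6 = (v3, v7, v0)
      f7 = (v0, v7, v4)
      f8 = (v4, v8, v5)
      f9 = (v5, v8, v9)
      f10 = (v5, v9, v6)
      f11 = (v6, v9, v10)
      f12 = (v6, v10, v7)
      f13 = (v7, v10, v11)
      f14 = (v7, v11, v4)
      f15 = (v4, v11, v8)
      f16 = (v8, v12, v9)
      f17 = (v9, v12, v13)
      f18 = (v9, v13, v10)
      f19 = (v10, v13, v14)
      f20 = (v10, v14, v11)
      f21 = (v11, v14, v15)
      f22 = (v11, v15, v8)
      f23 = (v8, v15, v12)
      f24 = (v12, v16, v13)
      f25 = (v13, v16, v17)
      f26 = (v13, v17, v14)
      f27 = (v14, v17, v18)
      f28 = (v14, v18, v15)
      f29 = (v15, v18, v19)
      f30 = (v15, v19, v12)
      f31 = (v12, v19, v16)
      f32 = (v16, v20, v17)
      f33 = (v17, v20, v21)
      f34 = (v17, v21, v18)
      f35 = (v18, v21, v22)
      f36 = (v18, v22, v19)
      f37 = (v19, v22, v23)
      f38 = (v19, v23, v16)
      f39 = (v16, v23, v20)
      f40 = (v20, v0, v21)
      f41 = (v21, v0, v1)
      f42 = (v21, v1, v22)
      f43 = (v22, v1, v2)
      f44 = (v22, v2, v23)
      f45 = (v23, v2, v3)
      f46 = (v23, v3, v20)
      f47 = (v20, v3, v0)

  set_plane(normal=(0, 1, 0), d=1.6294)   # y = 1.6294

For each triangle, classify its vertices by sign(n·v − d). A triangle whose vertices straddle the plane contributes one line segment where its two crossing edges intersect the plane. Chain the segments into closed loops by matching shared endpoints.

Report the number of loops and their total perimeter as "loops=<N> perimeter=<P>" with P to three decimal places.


loops=1 perimeter=8.110

Straddling triangles (18 of 48):
  (v0,v4,v1) [-+-] → (1.70928, 1.6294, 0)–(1.58457, 1.6294, 0.124709)  len=0.1764
  (v1,v4,v5) [-++] → (1.58457, 1.6294, 0.124709)–(1.27928, 1.6294, 0.43)  len=0.4317
  (v1,v5,v2) [-+-] → (1.27928, 1.6294, 0.43)–(1.2137, 1.6294, 0.364424)  len=0.0927
  (v2,v5,v6) [-+-] → (1.2137, 1.6294, 0.364424)–(0.940725, 1.6294, 0.0914501)  len=0.3860
  (v3,v6,v7) [--+] → (0.940725, 1.6294, -0.0914501)–(1.27928, 1.6294, -0.43)  len=0.4788
  (v3,v7,v0) [-+-] → (1.27928, 1.6294, -0.43)–(1.34485, 1.6294, -0.364424)  len=0.0927
  (v0,v7,v4) [-++] → (1.34485, 1.6294, -0.364424)–(1.70928, 1.6294, 0)  len=0.5154
  (v5,v9,v6) [++-] → (0.468588, 1.6294, 0.0914501)–(0.940725, 1.6294, 0.0914501)  len=0.4721
  (v6,v9,v10) [-+-] → (0.468588, 1.6294, 0.0914501)–(-0.940725, 1.6294, 0.0914501)  len=1.4093
  (v6,v10,v7) [--+] → (-0.468588, 1.6294, -0.0914501)–(0.940725, 1.6294, -0.0914501)  len=1.4093
  (v7,v10,v11) [+-+] → (-0.468588, 1.6294, -0.0914501)–(-0.940725, 1.6294, -0.0914501)  len=0.4721
  (v8,v12,v9) [+-+] → (-1.70928, 1.6294, 0)–(-1.34485, 1.6294, 0.364424)  len=0.5154
  (v9,v12,v13) [+--] → (-1.34485, 1.6294, 0.364424)–(-1.27928, 1.6294, 0.43)  len=0.0927
  (v9,v13,v10) [+--] → (-1.27928, 1.6294, 0.43)–(-0.940725, 1.6294, 0.0914501)  len=0.4788
  (v10,v14,v11) [--+] → (-1.2137, 1.6294, -0.364424)–(-0.940725, 1.6294, -0.0914501)  len=0.3860
  (v11,v14,v15) [+--] → (-1.2137, 1.6294, -0.364424)–(-1.27928, 1.6294, -0.43)  len=0.0927
  (v11,v15,v8) [+-+] → (-1.27928, 1.6294, -0.43)–(-1.58457, 1.6294, -0.124709)  len=0.4317
  (v8,v15,v12) [+--] → (-1.58457, 1.6294, -0.124709)–(-1.70928, 1.6294, 0)  len=0.1764

Chained into 1 loop(s):
  loop 1: 18 segments, perimeter = 8.1105
Total perimeter = 8.110


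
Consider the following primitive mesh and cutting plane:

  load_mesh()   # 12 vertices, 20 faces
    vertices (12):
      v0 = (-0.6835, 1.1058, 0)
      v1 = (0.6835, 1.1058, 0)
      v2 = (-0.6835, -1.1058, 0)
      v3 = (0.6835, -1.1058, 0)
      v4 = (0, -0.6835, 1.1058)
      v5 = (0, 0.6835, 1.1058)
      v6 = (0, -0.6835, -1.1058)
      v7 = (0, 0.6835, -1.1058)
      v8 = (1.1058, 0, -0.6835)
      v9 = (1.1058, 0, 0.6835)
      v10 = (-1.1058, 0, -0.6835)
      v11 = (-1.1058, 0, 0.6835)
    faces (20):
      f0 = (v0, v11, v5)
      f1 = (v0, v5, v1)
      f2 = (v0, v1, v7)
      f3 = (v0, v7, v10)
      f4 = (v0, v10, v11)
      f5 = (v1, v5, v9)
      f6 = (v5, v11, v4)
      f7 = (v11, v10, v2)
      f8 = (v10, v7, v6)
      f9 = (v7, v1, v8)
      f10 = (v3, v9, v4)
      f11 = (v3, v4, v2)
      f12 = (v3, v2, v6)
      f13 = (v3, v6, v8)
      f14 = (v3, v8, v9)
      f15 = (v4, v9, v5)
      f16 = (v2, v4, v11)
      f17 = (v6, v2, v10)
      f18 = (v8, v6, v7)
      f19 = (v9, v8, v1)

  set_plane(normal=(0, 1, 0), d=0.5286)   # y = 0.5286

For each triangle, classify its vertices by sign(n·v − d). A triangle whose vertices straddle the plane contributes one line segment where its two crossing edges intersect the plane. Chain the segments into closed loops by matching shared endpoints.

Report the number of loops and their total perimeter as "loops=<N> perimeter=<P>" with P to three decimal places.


loops=1 perimeter=6.196

Straddling triangles (10 of 20):
  (v0,v11,v5) [+-+] → (-0.90393, 0.5286, 0.35677)–(-0.250605, 0.5286, 1.0101)  len=0.9239
  (v0,v7,v10) [++-] → (-0.250605, 0.5286, -1.0101)–(-0.90393, 0.5286, -0.35677)  len=0.9239
  (v0,v10,v11) [+--] → (-0.90393, 0.5286, -0.35677)–(-0.90393, 0.5286, 0.35677)  len=0.7135
  (v1,v5,v9) [++-] → (0.250605, 0.5286, 1.0101)–(0.90393, 0.5286, 0.35677)  len=0.9239
  (v5,v11,v4) [+--] → (-0.250605, 0.5286, 1.0101)–(0, 0.5286, 1.1058)  len=0.2683
  (v10,v7,v6) [-+-] → (-0.250605, 0.5286, -1.0101)–(0, 0.5286, -1.1058)  len=0.2683
  (v7,v1,v8) [++-] → (0.90393, 0.5286, -0.35677)–(0.250605, 0.5286, -1.0101)  len=0.9239
  (v4,v9,v5) [--+] → (0.250605, 0.5286, 1.0101)–(0, 0.5286, 1.1058)  len=0.2683
  (v8,v6,v7) [--+] → (0, 0.5286, -1.1058)–(0.250605, 0.5286, -1.0101)  len=0.2683
  (v9,v8,v1) [--+] → (0.90393, 0.5286, -0.35677)–(0.90393, 0.5286, 0.35677)  len=0.7135

Chained into 1 loop(s):
  loop 1: 10 segments, perimeter = 6.1959
Total perimeter = 6.196


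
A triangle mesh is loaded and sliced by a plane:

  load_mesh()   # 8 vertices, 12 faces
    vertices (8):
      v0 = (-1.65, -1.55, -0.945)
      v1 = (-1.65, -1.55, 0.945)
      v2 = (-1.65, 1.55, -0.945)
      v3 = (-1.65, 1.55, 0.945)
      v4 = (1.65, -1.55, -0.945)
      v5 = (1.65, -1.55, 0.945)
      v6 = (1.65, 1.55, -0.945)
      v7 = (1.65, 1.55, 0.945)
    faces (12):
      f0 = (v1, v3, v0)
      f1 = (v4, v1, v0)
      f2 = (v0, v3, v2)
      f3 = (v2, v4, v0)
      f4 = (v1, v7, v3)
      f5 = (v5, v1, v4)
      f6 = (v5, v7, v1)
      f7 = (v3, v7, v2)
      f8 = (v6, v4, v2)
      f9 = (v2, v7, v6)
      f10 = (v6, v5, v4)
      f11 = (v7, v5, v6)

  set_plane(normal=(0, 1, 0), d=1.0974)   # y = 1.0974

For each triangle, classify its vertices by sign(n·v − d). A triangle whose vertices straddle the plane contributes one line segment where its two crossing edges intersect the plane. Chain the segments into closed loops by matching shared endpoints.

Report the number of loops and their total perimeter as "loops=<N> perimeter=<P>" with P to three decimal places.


loops=1 perimeter=10.380

Straddling triangles (8 of 12):
  (v1,v3,v0) [-+-] → (-1.65, 1.0974, 0.945)–(-1.65, 1.0974, 0.66906)  len=0.2759
  (v0,v3,v2) [-++] → (-1.65, 1.0974, 0.66906)–(-1.65, 1.0974, -0.945)  len=1.6141
  (v2,v4,v0) [+--] → (-1.1682, 1.0974, -0.945)–(-1.65, 1.0974, -0.945)  len=0.4818
  (v1,v7,v3) [-++] → (1.1682, 1.0974, 0.945)–(-1.65, 1.0974, 0.945)  len=2.8182
  (v5,v7,v1) [-+-] → (1.65, 1.0974, 0.945)–(1.1682, 1.0974, 0.945)  len=0.4818
  (v6,v4,v2) [+-+] → (1.65, 1.0974, -0.945)–(-1.1682, 1.0974, -0.945)  len=2.8182
  (v6,v5,v4) [+--] → (1.65, 1.0974, -0.66906)–(1.65, 1.0974, -0.945)  len=0.2759
  (v7,v5,v6) [+-+] → (1.65, 1.0974, 0.945)–(1.65, 1.0974, -0.66906)  len=1.6141

Chained into 1 loop(s):
  loop 1: 8 segments, perimeter = 10.3800
Total perimeter = 10.380


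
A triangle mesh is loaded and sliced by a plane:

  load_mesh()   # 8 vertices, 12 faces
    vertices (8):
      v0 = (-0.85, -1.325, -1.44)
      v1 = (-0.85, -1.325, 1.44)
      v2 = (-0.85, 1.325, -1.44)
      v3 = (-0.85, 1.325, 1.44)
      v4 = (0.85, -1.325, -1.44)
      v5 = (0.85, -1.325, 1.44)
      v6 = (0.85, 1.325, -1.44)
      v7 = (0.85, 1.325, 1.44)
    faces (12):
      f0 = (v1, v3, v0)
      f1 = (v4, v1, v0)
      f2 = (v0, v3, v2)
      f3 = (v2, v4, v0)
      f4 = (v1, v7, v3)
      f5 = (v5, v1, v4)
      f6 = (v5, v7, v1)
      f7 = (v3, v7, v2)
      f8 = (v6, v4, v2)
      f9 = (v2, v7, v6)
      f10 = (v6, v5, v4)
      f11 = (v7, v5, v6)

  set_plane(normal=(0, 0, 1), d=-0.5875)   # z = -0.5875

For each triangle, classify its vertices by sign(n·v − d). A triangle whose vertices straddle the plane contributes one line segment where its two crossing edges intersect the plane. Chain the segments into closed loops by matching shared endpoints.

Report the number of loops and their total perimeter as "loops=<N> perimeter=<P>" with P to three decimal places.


loops=1 perimeter=8.700

Straddling triangles (8 of 12):
  (v1,v3,v0) [++-] → (-0.85, -0.540582, -0.5875)–(-0.85, -1.325, -0.5875)  len=0.7844
  (v4,v1,v0) [-+-] → (0.346788, -1.325, -0.5875)–(-0.85, -1.325, -0.5875)  len=1.1968
  (v0,v3,v2) [-+-] → (-0.85, -0.540582, -0.5875)–(-0.85, 1.325, -0.5875)  len=1.8656
  (v5,v1,v4) [++-] → (0.346788, -1.325, -0.5875)–(0.85, -1.325, -0.5875)  len=0.5032
  (v3,v7,v2) [++-] → (-0.346788, 1.325, -0.5875)–(-0.85, 1.325, -0.5875)  len=0.5032
  (v2,v7,v6) [-+-] → (-0.346788, 1.325, -0.5875)–(0.85, 1.325, -0.5875)  len=1.1968
  (v6,v5,v4) [-+-] → (0.85, 0.540582, -0.5875)–(0.85, -1.325, -0.5875)  len=1.8656
  (v7,v5,v6) [++-] → (0.85, 0.540582, -0.5875)–(0.85, 1.325, -0.5875)  len=0.7844

Chained into 1 loop(s):
  loop 1: 8 segments, perimeter = 8.7000
Total perimeter = 8.700


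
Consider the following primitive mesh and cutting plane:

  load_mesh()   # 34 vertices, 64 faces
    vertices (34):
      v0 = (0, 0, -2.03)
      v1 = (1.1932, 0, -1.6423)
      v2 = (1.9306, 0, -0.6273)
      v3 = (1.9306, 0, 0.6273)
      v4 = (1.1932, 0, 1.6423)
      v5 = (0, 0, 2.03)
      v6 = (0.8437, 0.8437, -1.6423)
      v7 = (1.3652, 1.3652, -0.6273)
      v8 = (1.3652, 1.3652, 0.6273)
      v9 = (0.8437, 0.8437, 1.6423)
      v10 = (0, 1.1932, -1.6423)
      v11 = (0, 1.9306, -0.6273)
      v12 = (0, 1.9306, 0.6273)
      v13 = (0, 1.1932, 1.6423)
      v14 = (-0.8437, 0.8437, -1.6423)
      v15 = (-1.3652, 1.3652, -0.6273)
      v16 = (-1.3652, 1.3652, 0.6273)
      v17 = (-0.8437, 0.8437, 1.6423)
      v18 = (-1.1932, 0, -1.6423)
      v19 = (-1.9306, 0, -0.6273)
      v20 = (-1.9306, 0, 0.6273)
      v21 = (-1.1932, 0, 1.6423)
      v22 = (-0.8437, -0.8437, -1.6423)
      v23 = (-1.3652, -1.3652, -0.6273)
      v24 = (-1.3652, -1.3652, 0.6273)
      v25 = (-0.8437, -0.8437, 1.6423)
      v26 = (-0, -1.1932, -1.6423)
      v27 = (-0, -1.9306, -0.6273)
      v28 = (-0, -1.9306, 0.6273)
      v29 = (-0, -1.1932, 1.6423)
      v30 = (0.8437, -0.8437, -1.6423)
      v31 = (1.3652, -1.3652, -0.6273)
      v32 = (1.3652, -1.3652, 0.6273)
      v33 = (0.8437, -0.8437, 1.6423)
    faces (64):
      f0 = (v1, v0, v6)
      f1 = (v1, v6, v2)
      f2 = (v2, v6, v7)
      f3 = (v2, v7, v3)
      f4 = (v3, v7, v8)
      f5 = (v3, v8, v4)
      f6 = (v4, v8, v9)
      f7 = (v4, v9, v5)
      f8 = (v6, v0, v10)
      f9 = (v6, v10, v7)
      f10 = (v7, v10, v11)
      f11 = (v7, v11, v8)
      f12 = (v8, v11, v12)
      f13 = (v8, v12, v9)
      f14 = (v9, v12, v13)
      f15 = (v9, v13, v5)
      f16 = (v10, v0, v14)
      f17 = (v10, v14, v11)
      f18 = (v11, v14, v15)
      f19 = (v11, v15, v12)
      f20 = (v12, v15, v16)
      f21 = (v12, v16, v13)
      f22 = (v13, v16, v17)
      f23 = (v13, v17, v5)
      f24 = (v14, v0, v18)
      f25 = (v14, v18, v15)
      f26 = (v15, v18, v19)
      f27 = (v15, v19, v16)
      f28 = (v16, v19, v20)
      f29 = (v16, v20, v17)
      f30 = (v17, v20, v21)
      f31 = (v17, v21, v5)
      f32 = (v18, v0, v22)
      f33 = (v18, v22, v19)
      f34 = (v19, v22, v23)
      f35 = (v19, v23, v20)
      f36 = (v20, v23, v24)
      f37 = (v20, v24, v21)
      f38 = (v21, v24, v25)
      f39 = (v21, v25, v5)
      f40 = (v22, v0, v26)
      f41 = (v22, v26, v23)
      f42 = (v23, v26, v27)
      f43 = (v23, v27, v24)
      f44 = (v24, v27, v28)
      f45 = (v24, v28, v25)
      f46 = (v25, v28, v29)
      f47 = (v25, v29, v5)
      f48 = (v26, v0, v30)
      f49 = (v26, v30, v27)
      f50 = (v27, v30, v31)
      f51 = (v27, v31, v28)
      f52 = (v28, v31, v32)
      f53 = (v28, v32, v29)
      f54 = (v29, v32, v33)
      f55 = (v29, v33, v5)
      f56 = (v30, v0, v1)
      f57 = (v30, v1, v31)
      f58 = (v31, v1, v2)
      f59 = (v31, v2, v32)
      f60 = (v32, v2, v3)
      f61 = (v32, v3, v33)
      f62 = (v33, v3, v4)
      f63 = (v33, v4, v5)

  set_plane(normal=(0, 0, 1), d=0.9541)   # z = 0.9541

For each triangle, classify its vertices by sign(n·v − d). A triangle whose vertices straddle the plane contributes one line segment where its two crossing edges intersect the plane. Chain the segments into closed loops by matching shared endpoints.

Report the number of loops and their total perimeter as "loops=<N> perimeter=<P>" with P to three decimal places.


loops=1 perimeter=10.367

Straddling triangles (16 of 64):
  (v3,v8,v4) [--+] → (1.30982, 0.925646, 0.9541)–(1.69318, 0, 0.9541)  len=1.0019
  (v4,v8,v9) [+-+] → (1.30982, 0.925646, 0.9541)–(1.19729, 1.19729, 0.9541)  len=0.2940
  (v8,v12,v9) [--+] → (0.271646, 1.58065, 0.9541)–(1.19729, 1.19729, 0.9541)  len=1.0019
  (v9,v12,v13) [+-+] → (0.271646, 1.58065, 0.9541)–(0, 1.69318, 0.9541)  len=0.2940
  (v12,v16,v13) [--+] → (-0.925646, 1.30982, 0.9541)–(0, 1.69318, 0.9541)  len=1.0019
  (v13,v16,v17) [+-+] → (-0.925646, 1.30982, 0.9541)–(-1.19729, 1.19729, 0.9541)  len=0.2940
  (v16,v20,v17) [--+] → (-1.58065, 0.271646, 0.9541)–(-1.19729, 1.19729, 0.9541)  len=1.0019
  (v17,v20,v21) [+-+] → (-1.58065, 0.271646, 0.9541)–(-1.69318, 0, 0.9541)  len=0.2940
  (v20,v24,v21) [--+] → (-1.30982, -0.925646, 0.9541)–(-1.69318, 0, 0.9541)  len=1.0019
  (v21,v24,v25) [+-+] → (-1.30982, -0.925646, 0.9541)–(-1.19729, -1.19729, 0.9541)  len=0.2940
  (v24,v28,v25) [--+] → (-0.271646, -1.58065, 0.9541)–(-1.19729, -1.19729, 0.9541)  len=1.0019
  (v25,v28,v29) [+-+] → (-0.271646, -1.58065, 0.9541)–(0, -1.69318, 0.9541)  len=0.2940
  (v28,v32,v29) [--+] → (0.925646, -1.30982, 0.9541)–(0, -1.69318, 0.9541)  len=1.0019
  (v29,v32,v33) [+-+] → (0.925646, -1.30982, 0.9541)–(1.19729, -1.19729, 0.9541)  len=0.2940
  (v32,v3,v33) [--+] → (1.58065, -0.271646, 0.9541)–(1.19729, -1.19729, 0.9541)  len=1.0019
  (v33,v3,v4) [+-+] → (1.58065, -0.271646, 0.9541)–(1.69318, 0, 0.9541)  len=0.2940

Chained into 1 loop(s):
  loop 1: 16 segments, perimeter = 10.3674
Total perimeter = 10.367


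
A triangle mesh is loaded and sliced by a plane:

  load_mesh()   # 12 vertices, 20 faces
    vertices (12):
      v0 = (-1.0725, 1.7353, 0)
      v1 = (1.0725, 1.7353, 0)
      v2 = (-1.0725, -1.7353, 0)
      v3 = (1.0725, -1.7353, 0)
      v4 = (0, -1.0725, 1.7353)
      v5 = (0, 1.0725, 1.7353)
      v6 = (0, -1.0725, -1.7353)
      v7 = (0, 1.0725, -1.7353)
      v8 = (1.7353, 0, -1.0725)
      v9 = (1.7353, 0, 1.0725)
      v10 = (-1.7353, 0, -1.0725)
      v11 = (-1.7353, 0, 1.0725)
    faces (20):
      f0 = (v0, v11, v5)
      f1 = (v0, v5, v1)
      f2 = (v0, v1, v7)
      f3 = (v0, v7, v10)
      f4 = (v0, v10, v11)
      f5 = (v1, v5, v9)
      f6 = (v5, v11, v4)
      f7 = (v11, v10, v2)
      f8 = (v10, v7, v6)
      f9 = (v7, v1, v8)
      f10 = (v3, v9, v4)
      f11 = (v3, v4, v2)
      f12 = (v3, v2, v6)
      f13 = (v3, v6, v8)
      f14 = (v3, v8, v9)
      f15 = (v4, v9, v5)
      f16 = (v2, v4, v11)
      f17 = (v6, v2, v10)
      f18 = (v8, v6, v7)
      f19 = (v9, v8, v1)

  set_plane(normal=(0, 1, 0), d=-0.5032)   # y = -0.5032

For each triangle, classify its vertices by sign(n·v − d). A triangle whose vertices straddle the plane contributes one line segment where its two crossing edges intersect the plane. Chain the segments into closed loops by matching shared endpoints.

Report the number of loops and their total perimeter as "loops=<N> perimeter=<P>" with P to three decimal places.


Straddling triangles (10 of 20):
  (v5,v11,v4) [++-] → (-0.921125, -0.5032, 1.38348)–(0, -0.5032, 1.7353)  len=0.9860
  (v11,v10,v2) [++-] → (-1.5431, -0.5032, -0.761498)–(-1.5431, -0.5032, 0.761498)  len=1.5230
  (v10,v7,v6) [++-] → (0, -0.5032, -1.7353)–(-0.921125, -0.5032, -1.38348)  len=0.9860
  (v3,v9,v4) [-+-] → (1.5431, -0.5032, 0.761498)–(0.921125, -0.5032, 1.38348)  len=0.8796
  (v3,v6,v8) [--+] → (0.921125, -0.5032, -1.38348)–(1.5431, -0.5032, -0.761498)  len=0.8796
  (v3,v8,v9) [-++] → (1.5431, -0.5032, -0.761498)–(1.5431, -0.5032, 0.761498)  len=1.5230
  (v4,v9,v5) [-++] → (0.921125, -0.5032, 1.38348)–(0, -0.5032, 1.7353)  len=0.9860
  (v2,v4,v11) [--+] → (-0.921125, -0.5032, 1.38348)–(-1.5431, -0.5032, 0.761498)  len=0.8796
  (v6,v2,v10) [--+] → (-1.5431, -0.5032, -0.761498)–(-0.921125, -0.5032, -1.38348)  len=0.8796
  (v8,v6,v7) [+-+] → (0.921125, -0.5032, -1.38348)–(0, -0.5032, -1.7353)  len=0.9860

Chained into 1 loop(s):
  loop 1: 10 segments, perimeter = 10.5085
Total perimeter = 10.509

loops=1 perimeter=10.509


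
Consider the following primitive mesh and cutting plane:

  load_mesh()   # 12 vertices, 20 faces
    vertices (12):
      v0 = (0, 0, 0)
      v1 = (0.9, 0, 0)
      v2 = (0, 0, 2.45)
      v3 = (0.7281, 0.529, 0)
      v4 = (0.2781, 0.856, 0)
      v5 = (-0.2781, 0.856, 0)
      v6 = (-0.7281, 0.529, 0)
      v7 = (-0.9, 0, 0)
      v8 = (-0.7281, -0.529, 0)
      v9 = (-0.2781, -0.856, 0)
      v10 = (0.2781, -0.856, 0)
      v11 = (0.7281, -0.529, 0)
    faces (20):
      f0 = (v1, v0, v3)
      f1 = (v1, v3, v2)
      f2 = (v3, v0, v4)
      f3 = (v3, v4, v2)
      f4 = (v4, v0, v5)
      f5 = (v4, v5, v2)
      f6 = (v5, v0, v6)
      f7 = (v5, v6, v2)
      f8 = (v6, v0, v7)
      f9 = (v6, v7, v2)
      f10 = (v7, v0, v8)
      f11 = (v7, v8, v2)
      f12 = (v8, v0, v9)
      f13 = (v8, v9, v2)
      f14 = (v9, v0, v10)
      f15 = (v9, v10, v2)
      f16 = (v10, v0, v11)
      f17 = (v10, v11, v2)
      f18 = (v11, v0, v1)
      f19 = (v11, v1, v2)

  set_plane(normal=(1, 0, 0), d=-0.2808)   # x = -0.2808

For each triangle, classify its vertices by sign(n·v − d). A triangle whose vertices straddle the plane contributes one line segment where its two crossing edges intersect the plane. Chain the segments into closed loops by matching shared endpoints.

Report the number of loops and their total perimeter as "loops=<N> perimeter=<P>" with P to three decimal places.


loops=1 perimeter=5.532

Straddling triangles (8 of 20):
  (v5,v0,v6) [++-] → (-0.2808, 0.204015, 0)–(-0.2808, 0.854038, 0)  len=0.6500
  (v5,v6,v2) [+-+] → (-0.2808, 0.854038, 0)–(-0.2808, 0.204015, 1.50513)  len=1.6395
  (v6,v0,v7) [-+-] → (-0.2808, 0.204015, 0)–(-0.2808, 0, 0)  len=0.2040
  (v6,v7,v2) [--+] → (-0.2808, 0, 1.6856)–(-0.2808, 0.204015, 1.50513)  len=0.2724
  (v7,v0,v8) [-+-] → (-0.2808, 0, 0)–(-0.2808, -0.204015, 0)  len=0.2040
  (v7,v8,v2) [--+] → (-0.2808, -0.204015, 1.50513)–(-0.2808, 0, 1.6856)  len=0.2724
  (v8,v0,v9) [-++] → (-0.2808, -0.204015, 0)–(-0.2808, -0.854038, 0)  len=0.6500
  (v8,v9,v2) [-++] → (-0.2808, -0.854038, 0)–(-0.2808, -0.204015, 1.50513)  len=1.6395

Chained into 1 loop(s):
  loop 1: 8 segments, perimeter = 5.5318
Total perimeter = 5.532


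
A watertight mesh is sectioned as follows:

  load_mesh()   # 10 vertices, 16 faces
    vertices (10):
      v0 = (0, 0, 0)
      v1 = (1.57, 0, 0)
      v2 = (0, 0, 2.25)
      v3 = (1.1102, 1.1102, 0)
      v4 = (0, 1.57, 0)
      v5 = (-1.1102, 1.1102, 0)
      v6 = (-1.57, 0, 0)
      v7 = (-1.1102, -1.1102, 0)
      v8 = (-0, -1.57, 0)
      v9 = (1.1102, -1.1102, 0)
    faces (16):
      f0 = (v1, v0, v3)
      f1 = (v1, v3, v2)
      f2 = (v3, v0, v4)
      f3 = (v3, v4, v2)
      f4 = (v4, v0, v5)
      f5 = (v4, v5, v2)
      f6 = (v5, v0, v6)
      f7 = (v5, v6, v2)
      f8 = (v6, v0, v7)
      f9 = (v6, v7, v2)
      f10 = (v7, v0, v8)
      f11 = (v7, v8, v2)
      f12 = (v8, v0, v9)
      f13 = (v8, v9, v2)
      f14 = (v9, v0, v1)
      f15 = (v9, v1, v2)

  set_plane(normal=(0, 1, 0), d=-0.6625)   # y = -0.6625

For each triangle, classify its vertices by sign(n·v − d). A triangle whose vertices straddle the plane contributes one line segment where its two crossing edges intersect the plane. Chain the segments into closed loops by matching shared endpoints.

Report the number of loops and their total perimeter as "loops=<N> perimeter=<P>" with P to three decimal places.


Straddling triangles (8 of 16):
  (v6,v0,v7) [++-] → (-0.6625, -0.6625, 0)–(-1.29562, -0.6625, 0)  len=0.6331
  (v6,v7,v2) [+-+] → (-1.29562, -0.6625, 0)–(-0.6625, -0.6625, 0.907337)  len=1.1064
  (v7,v0,v8) [-+-] → (-0.6625, -0.6625, 0)–(0, -0.6625, 0)  len=0.6625
  (v7,v8,v2) [--+] → (0, -0.6625, 1.30056)–(-0.6625, -0.6625, 0.907337)  len=0.7704
  (v8,v0,v9) [-+-] → (0, -0.6625, 0)–(0.6625, -0.6625, 0)  len=0.6625
  (v8,v9,v2) [--+] → (0.6625, -0.6625, 0.907337)–(0, -0.6625, 1.30056)  len=0.7704
  (v9,v0,v1) [-++] → (0.6625, -0.6625, 0)–(1.29562, -0.6625, 0)  len=0.6331
  (v9,v1,v2) [-++] → (1.29562, -0.6625, 0)–(0.6625, -0.6625, 0.907337)  len=1.1064

Chained into 1 loop(s):
  loop 1: 8 segments, perimeter = 6.3448
Total perimeter = 6.345

loops=1 perimeter=6.345


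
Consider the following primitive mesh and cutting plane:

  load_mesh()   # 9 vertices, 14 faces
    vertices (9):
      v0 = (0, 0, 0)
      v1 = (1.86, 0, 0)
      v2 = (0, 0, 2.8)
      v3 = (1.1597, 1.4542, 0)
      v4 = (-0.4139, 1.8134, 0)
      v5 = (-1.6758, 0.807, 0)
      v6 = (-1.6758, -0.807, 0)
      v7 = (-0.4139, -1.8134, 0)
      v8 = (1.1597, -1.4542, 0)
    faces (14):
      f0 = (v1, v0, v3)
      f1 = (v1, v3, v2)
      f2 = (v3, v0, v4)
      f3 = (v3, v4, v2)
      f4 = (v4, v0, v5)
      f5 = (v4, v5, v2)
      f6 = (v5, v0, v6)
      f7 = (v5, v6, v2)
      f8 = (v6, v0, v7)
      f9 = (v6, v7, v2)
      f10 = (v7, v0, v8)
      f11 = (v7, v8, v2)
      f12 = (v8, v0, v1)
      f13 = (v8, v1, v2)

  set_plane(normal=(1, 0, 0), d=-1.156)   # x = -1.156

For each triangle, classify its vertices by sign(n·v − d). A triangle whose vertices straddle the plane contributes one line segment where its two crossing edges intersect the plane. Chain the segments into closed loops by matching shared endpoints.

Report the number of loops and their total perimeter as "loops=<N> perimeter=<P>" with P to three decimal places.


loops=1 perimeter=5.744

Straddling triangles (6 of 14):
  (v4,v0,v5) [++-] → (-1.156, 0.556685, 0)–(-1.156, 1.22155, 0)  len=0.6649
  (v4,v5,v2) [+-+] → (-1.156, 1.22155, 0)–(-1.156, 0.556685, 0.868505)  len=1.0938
  (v5,v0,v6) [-+-] → (-1.156, 0.556685, 0)–(-1.156, -0.556685, 0)  len=1.1134
  (v5,v6,v2) [--+] → (-1.156, -0.556685, 0.868505)–(-1.156, 0.556685, 0.868505)  len=1.1134
  (v6,v0,v7) [-++] → (-1.156, -0.556685, 0)–(-1.156, -1.22155, 0)  len=0.6649
  (v6,v7,v2) [-++] → (-1.156, -1.22155, 0)–(-1.156, -0.556685, 0.868505)  len=1.0938

Chained into 1 loop(s):
  loop 1: 6 segments, perimeter = 5.7440
Total perimeter = 5.744


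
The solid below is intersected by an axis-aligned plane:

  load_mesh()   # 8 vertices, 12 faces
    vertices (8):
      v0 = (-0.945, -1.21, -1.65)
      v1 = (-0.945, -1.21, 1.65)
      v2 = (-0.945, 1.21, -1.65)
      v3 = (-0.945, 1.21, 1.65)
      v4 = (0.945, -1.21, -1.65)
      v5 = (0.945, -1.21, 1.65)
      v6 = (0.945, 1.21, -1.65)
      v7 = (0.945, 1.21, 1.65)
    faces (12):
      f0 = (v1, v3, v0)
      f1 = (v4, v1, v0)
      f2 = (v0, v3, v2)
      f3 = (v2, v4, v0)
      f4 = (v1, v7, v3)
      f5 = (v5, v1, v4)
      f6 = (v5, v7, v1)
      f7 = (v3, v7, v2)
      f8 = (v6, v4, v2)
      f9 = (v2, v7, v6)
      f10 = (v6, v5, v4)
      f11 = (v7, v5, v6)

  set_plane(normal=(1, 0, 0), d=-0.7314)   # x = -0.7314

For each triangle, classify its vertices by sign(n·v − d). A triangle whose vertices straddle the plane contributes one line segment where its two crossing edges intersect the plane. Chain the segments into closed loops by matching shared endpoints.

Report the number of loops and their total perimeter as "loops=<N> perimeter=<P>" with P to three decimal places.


loops=1 perimeter=11.440

Straddling triangles (8 of 12):
  (v4,v1,v0) [+--] → (-0.7314, -1.21, 1.27705)–(-0.7314, -1.21, -1.65)  len=2.9270
  (v2,v4,v0) [-+-] → (-0.7314, 0.936502, -1.65)–(-0.7314, -1.21, -1.65)  len=2.1465
  (v1,v7,v3) [-+-] → (-0.7314, -0.936502, 1.65)–(-0.7314, 1.21, 1.65)  len=2.1465
  (v5,v1,v4) [+-+] → (-0.7314, -1.21, 1.65)–(-0.7314, -1.21, 1.27705)  len=0.3730
  (v5,v7,v1) [++-] → (-0.7314, -0.936502, 1.65)–(-0.7314, -1.21, 1.65)  len=0.2735
  (v3,v7,v2) [-+-] → (-0.7314, 1.21, 1.65)–(-0.7314, 1.21, -1.27705)  len=2.9270
  (v6,v4,v2) [++-] → (-0.7314, 0.936502, -1.65)–(-0.7314, 1.21, -1.65)  len=0.2735
  (v2,v7,v6) [-++] → (-0.7314, 1.21, -1.27705)–(-0.7314, 1.21, -1.65)  len=0.3730

Chained into 1 loop(s):
  loop 1: 8 segments, perimeter = 11.4400
Total perimeter = 11.440


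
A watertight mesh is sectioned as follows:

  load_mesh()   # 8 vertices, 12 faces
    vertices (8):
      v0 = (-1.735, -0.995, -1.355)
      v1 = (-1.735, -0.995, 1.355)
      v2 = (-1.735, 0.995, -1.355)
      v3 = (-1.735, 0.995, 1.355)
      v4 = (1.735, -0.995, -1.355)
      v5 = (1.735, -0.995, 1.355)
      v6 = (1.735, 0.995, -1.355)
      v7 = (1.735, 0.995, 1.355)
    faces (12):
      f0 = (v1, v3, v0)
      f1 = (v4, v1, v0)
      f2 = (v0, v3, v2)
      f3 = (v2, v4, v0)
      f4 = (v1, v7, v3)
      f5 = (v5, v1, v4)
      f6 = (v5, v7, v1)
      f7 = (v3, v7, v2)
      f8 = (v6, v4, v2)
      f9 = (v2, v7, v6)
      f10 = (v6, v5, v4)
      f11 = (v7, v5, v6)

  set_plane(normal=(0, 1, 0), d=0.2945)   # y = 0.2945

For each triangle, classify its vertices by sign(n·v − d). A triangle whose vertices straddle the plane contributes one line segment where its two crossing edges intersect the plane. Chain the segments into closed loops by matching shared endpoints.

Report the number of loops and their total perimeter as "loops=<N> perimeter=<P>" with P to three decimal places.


loops=1 perimeter=12.360

Straddling triangles (8 of 12):
  (v1,v3,v0) [-+-] → (-1.735, 0.2945, 1.355)–(-1.735, 0.2945, 0.401053)  len=0.9539
  (v0,v3,v2) [-++] → (-1.735, 0.2945, 0.401053)–(-1.735, 0.2945, -1.355)  len=1.7561
  (v2,v4,v0) [+--] → (-0.513525, 0.2945, -1.355)–(-1.735, 0.2945, -1.355)  len=1.2215
  (v1,v7,v3) [-++] → (0.513525, 0.2945, 1.355)–(-1.735, 0.2945, 1.355)  len=2.2485
  (v5,v7,v1) [-+-] → (1.735, 0.2945, 1.355)–(0.513525, 0.2945, 1.355)  len=1.2215
  (v6,v4,v2) [+-+] → (1.735, 0.2945, -1.355)–(-0.513525, 0.2945, -1.355)  len=2.2485
  (v6,v5,v4) [+--] → (1.735, 0.2945, -0.401053)–(1.735, 0.2945, -1.355)  len=0.9539
  (v7,v5,v6) [+-+] → (1.735, 0.2945, 1.355)–(1.735, 0.2945, -0.401053)  len=1.7561

Chained into 1 loop(s):
  loop 1: 8 segments, perimeter = 12.3600
Total perimeter = 12.360
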